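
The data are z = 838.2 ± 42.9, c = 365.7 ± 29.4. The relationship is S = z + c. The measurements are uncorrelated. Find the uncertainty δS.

Each term contributes (cᵢ δxᵢ)² to (δS)²:
  (δz)² = 1840;  (δc)² = 864
δS = √(2700) = 52.0

52.0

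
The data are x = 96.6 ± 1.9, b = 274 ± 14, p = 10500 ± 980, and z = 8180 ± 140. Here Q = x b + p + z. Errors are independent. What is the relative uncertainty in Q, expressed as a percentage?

3.89%

Let w = x·b = 26500. δw/w = √((1·δx/x)² + (1·δb/b)²) = √(0.000387 + 0.00261) = 0.0547, so δw = 1450.
Q = w + p + z: δQ = √(δw² + δp² + δz²) = √(2.1e+06 + 9.6e+05 + 19600) = 1750
Q = 45100, so δQ/Q = 1750/45100 = 0.0389.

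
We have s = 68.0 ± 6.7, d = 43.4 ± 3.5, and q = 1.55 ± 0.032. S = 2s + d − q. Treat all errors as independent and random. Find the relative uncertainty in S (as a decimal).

0.0779

Each term contributes (cᵢ δxᵢ)² to (δS)²:
  (2·δs)² = 180;  (δd)² = 12.2;  (δq)² = 0.00102
δS = √(192) = 13.8
S = 178, so δS/S = 13.8/178 = 0.0779.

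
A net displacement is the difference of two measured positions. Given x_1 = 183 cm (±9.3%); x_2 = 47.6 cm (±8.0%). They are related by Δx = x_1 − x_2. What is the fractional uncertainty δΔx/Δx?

0.129

Δx is a linear combination, so absolute uncertainties add in quadrature:
  (δx_1)² = 290;  (δx_2)² = 14.5
δΔx = √(304) = 17.4 cm
Δx = 135 cm, so δΔx/Δx = 17.4/135 = 0.129.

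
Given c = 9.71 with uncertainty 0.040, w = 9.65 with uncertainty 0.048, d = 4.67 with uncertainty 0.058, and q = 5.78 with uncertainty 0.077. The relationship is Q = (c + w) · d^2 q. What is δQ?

69.2

Let u = c + w = 19.4. δu = √(δc² + δw²) = √(0.00160 + 0.00230) = 0.0625, so δu/u = 0.00323.
Q is then a monomial in u, d, q:
δQ/Q = √((δu/u)² + (2·δd/d)² + (1·δq/q)²) = √(1.04e-05 + 0.000617 + 0.000177) = 0.0284
Q = 2440, so δQ = 0.0284 × 2440 = 69.2.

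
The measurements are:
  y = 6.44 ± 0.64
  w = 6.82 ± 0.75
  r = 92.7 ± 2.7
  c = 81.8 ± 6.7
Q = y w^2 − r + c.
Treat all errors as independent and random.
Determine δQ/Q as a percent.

Let p = y·w^2 = 300. δp/p = √((1·δy/y)² + (2·δw/w)²) = √(0.00988 + 0.0484) = 0.241, so δp = 72.3.
Q = p − r + c: δQ = √(δp² + δr² + δc²) = √(5230 + 7.29 + 44.9) = 72.7
Q = 289, so δQ/Q = 72.7/289 = 0.252.

25.2%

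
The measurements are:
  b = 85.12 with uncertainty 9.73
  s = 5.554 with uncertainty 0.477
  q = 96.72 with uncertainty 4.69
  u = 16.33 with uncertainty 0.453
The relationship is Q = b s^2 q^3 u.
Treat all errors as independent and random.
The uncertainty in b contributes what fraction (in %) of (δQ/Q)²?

20.3%

(δQ/Q)² = (1·δb/b)² + (2·δs/s)² + (3·δq/q)² + (1·δu/u)²
  b term: (1×0.114)² = 0.0131
  s term: (2×0.0859)² = 0.0295
  q term: (3×0.0485)² = 0.0212
  u term: (1×0.0277)² = 0.000770
Total = 0.0645. Share from b = 0.0131/0.0645 = 0.203.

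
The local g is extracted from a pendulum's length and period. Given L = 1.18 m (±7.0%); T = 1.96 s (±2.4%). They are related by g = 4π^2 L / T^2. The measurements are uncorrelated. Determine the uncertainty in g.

For a monomial g ∝ L, T^-2, fractional errors add in quadrature:
  (1·δL/L)² = (1×0.0700)² = 0.00490;  (-2·δT/T)² = (-2×0.0240)² = 0.00230
δg/g = √(0.00720) = 0.0849
g = 12.1 m/s^2, so δg = 0.0849 × 12.1 = 1.03 m/s^2.

1.03 m/s^2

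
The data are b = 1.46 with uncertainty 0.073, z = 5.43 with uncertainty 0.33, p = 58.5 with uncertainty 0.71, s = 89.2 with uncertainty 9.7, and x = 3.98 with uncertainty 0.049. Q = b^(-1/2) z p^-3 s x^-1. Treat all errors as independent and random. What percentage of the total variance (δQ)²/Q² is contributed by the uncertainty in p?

7.52%

(δQ/Q)² = (−½·δb/b)² + (1·δz/z)² + (-3·δp/p)² + (1·δs/s)² + (-1·δx/x)²
  b term: (-0.5×0.0500)² = 0.000625
  z term: (1×0.0608)² = 0.00369
  p term: (-3×0.0121)² = 0.00133
  s term: (1×0.109)² = 0.0118
  x term: (-1×0.0123)² = 0.000152
Total = 0.0176. Share from p = 0.00133/0.0176 = 0.0752.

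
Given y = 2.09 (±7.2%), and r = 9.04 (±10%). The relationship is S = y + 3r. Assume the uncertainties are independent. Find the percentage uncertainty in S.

9.30%

Sums and differences: (δS)² = Σ (cᵢ δxᵢ)².
  (δy)² = 0.0226;  (3·δr)² = 7.35
δS = √(7.38) = 2.72
S = 29.2, so δS/S = 2.72/29.2 = 0.0930.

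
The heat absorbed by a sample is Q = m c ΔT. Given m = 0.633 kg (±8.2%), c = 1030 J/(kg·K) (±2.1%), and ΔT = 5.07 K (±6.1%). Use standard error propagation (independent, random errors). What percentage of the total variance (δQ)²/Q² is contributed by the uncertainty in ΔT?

34.2%

(δQ/Q)² = (1·δm/m)² + (1·δc/c)² + (1·δΔT/ΔT)²
  m term: (1×0.0820)² = 0.00672
  c term: (1×0.0210)² = 0.000441
  ΔT term: (1×0.0610)² = 0.00372
Total = 0.0109. Share from ΔT = 0.00372/0.0109 = 0.342.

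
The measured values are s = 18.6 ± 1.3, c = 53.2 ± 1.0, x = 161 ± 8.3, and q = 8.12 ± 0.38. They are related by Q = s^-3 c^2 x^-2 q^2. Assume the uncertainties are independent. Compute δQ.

Relative error in a monomial: (δQ/Q)² = Σ (nᵢ · δxᵢ/xᵢ)².
  (-3·δs/s)² = (-3×0.0699)² = 0.0440;  (2·δc/c)² = (2×0.0188)² = 0.00141;  (-2·δx/x)² = (-2×0.0516)² = 0.0106;  (2·δq/q)² = (2×0.0468)² = 0.00876
δQ/Q = √(0.0648) = 0.254
Q = 0.00112, so δQ = 0.254 × 0.00112 = 0.000285.

0.000285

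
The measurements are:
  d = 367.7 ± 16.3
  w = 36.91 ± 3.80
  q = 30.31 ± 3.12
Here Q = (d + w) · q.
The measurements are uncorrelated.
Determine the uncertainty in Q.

Let u = d + w = 404.6. δu = √(δd² + δw²) = √(266 + 14.4) = 16.7, so δu/u = 0.0414.
Q is then a monomial in u, q:
δQ/Q = √((δu/u)² + (1·δq/q)²) = √(0.00171 + 0.0106) = 0.111
Q = 12260, so δQ = 0.111 × 12260 = 1360.

1360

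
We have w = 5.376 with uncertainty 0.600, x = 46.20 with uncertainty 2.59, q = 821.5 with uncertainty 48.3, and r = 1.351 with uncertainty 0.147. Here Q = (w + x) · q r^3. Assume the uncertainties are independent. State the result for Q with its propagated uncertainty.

104500 ± 35100

Let u = w + x = 51.58. δu = √(δw² + δx²) = √(0.360 + 6.71) = 2.66, so δu/u = 0.0515.
Q is then a monomial in u, q, r:
δQ/Q = √((δu/u)² + (1·δq/q)² + (3·δr/r)²) = √(0.00266 + 0.00346 + 0.107) = 0.336
Q = 104500, so δQ = 0.336 × 104500 = 35100.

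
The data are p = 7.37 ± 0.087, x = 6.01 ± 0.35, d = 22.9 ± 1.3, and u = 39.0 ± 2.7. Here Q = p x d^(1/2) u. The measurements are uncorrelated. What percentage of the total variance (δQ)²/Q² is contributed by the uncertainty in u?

(δQ/Q)² = (1·δp/p)² + (1·δx/x)² + (½·δd/d)² + (1·δu/u)²
  p term: (1×0.0118)² = 0.000139
  x term: (1×0.0582)² = 0.00339
  d term: (0.5×0.0568)² = 0.000806
  u term: (1×0.0692)² = 0.00479
Total = 0.00913. Share from u = 0.00479/0.00913 = 0.525.

52.5%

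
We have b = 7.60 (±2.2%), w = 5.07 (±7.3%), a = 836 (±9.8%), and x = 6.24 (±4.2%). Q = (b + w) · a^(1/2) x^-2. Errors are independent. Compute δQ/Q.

0.102

Let u = b + w = 12.7. δu = √(δb² + δw²) = √(0.0280 + 0.137) = 0.406, so δu/u = 0.0321.
Q is then a monomial in u, a, x:
δQ/Q = √((δu/u)² + (½·δa/a)² + (-2·δx/x)²) = √(0.00103 + 0.00240 + 0.00706) = 0.102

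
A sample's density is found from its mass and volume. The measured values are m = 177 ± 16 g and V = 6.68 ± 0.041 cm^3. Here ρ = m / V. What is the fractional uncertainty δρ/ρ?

Since ρ is a product/quotient, work with relative uncertainties:
  (1·δm/m)² = (1×0.0904)² = 0.00817;  (-1·δV/V)² = (-1×0.00614)² = 3.77e-05
δρ/ρ = √(0.00821) = 0.0906

0.0906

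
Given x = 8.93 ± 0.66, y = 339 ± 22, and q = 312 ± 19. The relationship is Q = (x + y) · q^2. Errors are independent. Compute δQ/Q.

0.137

Let u = x + y = 348. δu = √(δx² + δy²) = √(0.436 + 484) = 22.0, so δu/u = 0.0633.
Q is then a monomial in u, q:
δQ/Q = √((δu/u)² + (2·δq/q)²) = √(0.00400 + 0.0148) = 0.137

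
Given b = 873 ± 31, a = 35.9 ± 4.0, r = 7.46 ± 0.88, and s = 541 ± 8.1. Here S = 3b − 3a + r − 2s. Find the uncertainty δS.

95.2

For a sum/difference, combine absolute errors in quadrature:
  (3·δb)² = 8650;  (3·δa)² = 144;  (δr)² = 0.774;  (2·δs)² = 262
δS = √(9060) = 95.2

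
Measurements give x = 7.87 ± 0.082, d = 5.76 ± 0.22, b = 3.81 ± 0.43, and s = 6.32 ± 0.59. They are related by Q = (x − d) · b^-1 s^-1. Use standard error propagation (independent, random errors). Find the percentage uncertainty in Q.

18.4%

Let u = x − d = 2.11. δu = √(δx² + δd²) = √(0.00672 + 0.0484) = 0.235, so δu/u = 0.111.
Q is then a monomial in u, b, s:
δQ/Q = √((δu/u)² + (-1·δb/b)² + (-1·δs/s)²) = √(0.0124 + 0.0127 + 0.00872) = 0.184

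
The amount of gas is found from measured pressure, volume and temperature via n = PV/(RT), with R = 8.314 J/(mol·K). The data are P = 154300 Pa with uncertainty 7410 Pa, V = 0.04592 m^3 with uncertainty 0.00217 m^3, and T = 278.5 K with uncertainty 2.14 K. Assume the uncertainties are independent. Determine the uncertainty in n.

0.208 mol

For a monomial n ∝ P, V, T^-1, fractional errors add in quadrature:
  (1·δP/P)² = (1×0.0480)² = 0.00231;  (1·δV/V)² = (1×0.0473)² = 0.00223;  (-1·δT/T)² = (-1×0.00768)² = 5.9e-05
δn/n = √(0.00460) = 0.0678
n = 3.060 mol, so δn = 0.0678 × 3.060 = 0.208 mol.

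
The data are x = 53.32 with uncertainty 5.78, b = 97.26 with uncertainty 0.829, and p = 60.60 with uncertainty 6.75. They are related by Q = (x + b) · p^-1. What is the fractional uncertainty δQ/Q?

Let u = x + b = 150.6. δu = √(δx² + δb²) = √(33.4 + 0.687) = 5.84, so δu/u = 0.0388.
Q is then a monomial in u, p:
δQ/Q = √((δu/u)² + (-1·δp/p)²) = √(0.00150 + 0.0124) = 0.118

0.118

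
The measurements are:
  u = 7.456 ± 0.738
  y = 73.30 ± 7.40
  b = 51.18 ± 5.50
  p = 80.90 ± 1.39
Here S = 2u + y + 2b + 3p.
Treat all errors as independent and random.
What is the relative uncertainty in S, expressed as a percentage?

Sums and differences: (δS)² = Σ (cᵢ δxᵢ)².
  (2·δu)² = 2.18;  (δy)² = 54.8;  (2·δb)² = 121;  (3·δp)² = 17.4
δS = √(195) = 14.0
S = 433.3, so δS/S = 14.0/433.3 = 0.0323.

3.23%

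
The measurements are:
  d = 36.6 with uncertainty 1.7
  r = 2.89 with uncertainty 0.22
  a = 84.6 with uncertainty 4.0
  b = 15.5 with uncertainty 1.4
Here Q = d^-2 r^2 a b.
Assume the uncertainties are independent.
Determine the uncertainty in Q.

1.68

Products/powers → add relative errors in quadrature, weighted by exponent:
  (-2·δd/d)² = (-2×0.0464)² = 0.00863;  (2·δr/r)² = (2×0.0761)² = 0.0232;  (1·δa/a)² = (1×0.0473)² = 0.00224;  (1·δb/b)² = (1×0.0903)² = 0.00816
δQ/Q = √(0.0422) = 0.205
Q = 8.18, so δQ = 0.205 × 8.18 = 1.68.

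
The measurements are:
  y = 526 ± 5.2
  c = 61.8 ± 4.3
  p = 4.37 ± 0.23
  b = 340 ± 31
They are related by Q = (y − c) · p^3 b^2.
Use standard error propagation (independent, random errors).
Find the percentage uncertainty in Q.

24.2%

Let u = y − c = 464. δu = √(δy² + δc²) = √(27.0 + 18.5) = 6.75, so δu/u = 0.0145.
Q is then a monomial in u, p, b:
δQ/Q = √((δu/u)² + (3·δp/p)² + (2·δb/b)²) = √(0.000211 + 0.0249 + 0.0333) = 0.242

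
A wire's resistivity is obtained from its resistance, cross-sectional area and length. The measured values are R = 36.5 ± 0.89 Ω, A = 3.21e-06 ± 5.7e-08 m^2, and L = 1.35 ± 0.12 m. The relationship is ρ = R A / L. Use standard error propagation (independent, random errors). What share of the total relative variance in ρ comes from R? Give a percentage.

(δρ/ρ)² = (1·δR/R)² + (1·δA/A)² + (-1·δL/L)²
  R term: (1×0.0244)² = 0.000595
  A term: (1×0.0178)² = 0.000315
  L term: (-1×0.0889)² = 0.00790
Total = 0.00881. Share from R = 0.000595/0.00881 = 0.0675.

6.75%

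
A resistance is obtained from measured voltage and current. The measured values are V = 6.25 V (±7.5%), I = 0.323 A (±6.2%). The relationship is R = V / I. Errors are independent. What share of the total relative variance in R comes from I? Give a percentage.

40.6%

(δR/R)² = (1·δV/V)² + (-1·δI/I)²
  V term: (1×0.0750)² = 0.00562
  I term: (-1×0.0620)² = 0.00384
Total = 0.00947. Share from I = 0.00384/0.00947 = 0.406.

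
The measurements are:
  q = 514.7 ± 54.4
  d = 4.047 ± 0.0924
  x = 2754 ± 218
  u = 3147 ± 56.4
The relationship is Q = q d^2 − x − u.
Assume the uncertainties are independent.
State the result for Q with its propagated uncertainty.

Let p = q·d^2 = 8430. δp/p = √((1·δq/q)² + (2·δd/d)²) = √(0.0112 + 0.00209) = 0.115, so δp = 971.
Q = p − x − u: δQ = √(δp² + δx² + δu²) = √(9.42e+05 + 47500 + 3180) = 996
Q = 2529.

2529 ± 996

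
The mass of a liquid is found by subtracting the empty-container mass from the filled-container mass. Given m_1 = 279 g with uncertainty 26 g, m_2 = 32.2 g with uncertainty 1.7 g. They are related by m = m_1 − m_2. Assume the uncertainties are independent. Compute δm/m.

0.106

Absolute uncertainties add in quadrature for a linear combination:
  (δm_1)² = 676;  (δm_2)² = 2.89
δm = √(679) = 26.1 g
m = 247 g, so δm/m = 26.1/247 = 0.106.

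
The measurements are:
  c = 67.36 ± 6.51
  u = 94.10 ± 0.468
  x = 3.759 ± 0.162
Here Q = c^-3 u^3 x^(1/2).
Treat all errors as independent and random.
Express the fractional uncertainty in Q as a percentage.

For a monomial Q ∝ c^-3, u^3, x^(1/2), fractional errors add in quadrature:
  (-3·δc/c)² = (-3×0.0966)² = 0.0841;  (3·δu/u)² = (3×0.00497)² = 0.000223;  (½·δx/x)² = (0.5×0.0431)² = 0.000464
δQ/Q = √(0.0847) = 0.291

29.1%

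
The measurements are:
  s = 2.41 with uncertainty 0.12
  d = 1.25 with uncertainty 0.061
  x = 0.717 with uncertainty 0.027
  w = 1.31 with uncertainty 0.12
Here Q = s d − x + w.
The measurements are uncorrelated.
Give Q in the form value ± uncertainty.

3.61 ± 0.243

Let p = s·d = 3.01. δp/p = √((1·δs/s)² + (1·δd/d)²) = √(0.00248 + 0.00238) = 0.0697, so δp = 0.210.
Q = p − x + w: δQ = √(δp² + δx² + δw²) = √(0.0441 + 0.000729 + 0.0144) = 0.243
Q = 3.61.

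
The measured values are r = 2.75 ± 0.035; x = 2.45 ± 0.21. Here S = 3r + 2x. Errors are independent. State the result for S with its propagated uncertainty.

13.2 ± 0.433

S is a linear combination, so absolute uncertainties add in quadrature:
  (3·δr)² = 0.0110;  (2·δx)² = 0.176
δS = √(0.187) = 0.433
S = 13.2.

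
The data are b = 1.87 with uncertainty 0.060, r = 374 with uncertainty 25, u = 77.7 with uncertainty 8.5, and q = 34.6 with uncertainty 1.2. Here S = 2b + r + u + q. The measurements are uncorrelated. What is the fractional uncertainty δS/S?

0.0539

Sums and differences: (δS)² = Σ (cᵢ δxᵢ)².
  (2·δb)² = 0.0144;  (δr)² = 625;  (δu)² = 72.2;  (δq)² = 1.44
δS = √(699) = 26.4
S = 490, so δS/S = 26.4/490 = 0.0539.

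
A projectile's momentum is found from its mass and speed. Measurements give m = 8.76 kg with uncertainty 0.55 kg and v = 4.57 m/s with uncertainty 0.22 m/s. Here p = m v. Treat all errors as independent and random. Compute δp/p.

0.0791

Each factor contributes (exponent × relative error)² to (δp/p)²:
  (1·δm/m)² = (1×0.0628)² = 0.00394;  (1·δv/v)² = (1×0.0481)² = 0.00232
δp/p = √(0.00626) = 0.0791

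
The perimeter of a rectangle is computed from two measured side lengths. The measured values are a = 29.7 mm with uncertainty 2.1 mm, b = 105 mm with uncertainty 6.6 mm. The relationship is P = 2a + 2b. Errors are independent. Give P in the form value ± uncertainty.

269 ± 13.9 mm

P is a linear combination, so absolute uncertainties add in quadrature:
  (2·δa)² = 17.6;  (2·δb)² = 174
δP = √(192) = 13.9 mm
P = 269 mm.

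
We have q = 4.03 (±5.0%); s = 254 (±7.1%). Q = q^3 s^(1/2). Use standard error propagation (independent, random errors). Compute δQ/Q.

For a monomial Q ∝ q^3, s^(1/2), fractional errors add in quadrature:
  (3·δq/q)² = (3×0.0500)² = 0.0225;  (½·δs/s)² = (0.5×0.0710)² = 0.00126
δQ/Q = √(0.0238) = 0.154

0.154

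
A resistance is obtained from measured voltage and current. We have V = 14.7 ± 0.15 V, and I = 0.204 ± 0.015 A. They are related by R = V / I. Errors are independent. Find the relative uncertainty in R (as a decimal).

0.0742

Relative error in a monomial: (δR/R)² = Σ (nᵢ · δxᵢ/xᵢ)².
  (1·δV/V)² = (1×0.0102)² = 0.000104;  (-1·δI/I)² = (-1×0.0735)² = 0.00541
δR/R = √(0.00551) = 0.0742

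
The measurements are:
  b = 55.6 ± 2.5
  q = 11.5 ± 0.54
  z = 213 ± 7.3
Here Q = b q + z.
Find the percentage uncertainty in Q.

Let p = b·q = 639. δp/p = √((1·δb/b)² + (1·δq/q)²) = √(0.00202 + 0.00220) = 0.0650, so δp = 41.6.
Q = p + z: δQ = √(δp² + δz²) = √(1730 + 53.3) = 42.2
Q = 852, so δQ/Q = 42.2/852 = 0.0495.

4.95%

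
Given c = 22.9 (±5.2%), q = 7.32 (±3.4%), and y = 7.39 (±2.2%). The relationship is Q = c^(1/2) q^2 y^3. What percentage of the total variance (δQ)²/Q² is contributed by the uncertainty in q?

(δQ/Q)² = (½·δc/c)² + (2·δq/q)² + (3·δy/y)²
  c term: (0.5×0.0520)² = 0.000676
  q term: (2×0.0340)² = 0.00462
  y term: (3×0.0220)² = 0.00436
Total = 0.00966. Share from q = 0.00462/0.00966 = 0.479.

47.9%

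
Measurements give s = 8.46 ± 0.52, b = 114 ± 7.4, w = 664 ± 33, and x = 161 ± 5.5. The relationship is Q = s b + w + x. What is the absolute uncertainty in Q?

92.5

Let p = s·b = 964. δp/p = √((1·δs/s)² + (1·δb/b)²) = √(0.00378 + 0.00421) = 0.0894, so δp = 86.2.
Q = p + w + x: δQ = √(δp² + δw² + δx²) = √(7430 + 1090 + 30.2) = 92.5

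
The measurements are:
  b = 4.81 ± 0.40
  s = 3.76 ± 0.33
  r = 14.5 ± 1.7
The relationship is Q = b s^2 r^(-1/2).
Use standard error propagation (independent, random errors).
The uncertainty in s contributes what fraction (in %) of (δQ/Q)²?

(δQ/Q)² = (1·δb/b)² + (2·δs/s)² + (−½·δr/r)²
  b term: (1×0.0832)² = 0.00692
  s term: (2×0.0878)² = 0.0308
  r term: (-0.5×0.117)² = 0.00344
Total = 0.0412. Share from s = 0.0308/0.0412 = 0.749.

74.9%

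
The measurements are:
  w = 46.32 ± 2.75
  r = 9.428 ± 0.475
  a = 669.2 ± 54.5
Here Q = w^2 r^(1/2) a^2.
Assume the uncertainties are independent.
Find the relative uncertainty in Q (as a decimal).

0.203

Products/powers → add relative errors in quadrature, weighted by exponent:
  (2·δw/w)² = (2×0.0594)² = 0.0141;  (½·δr/r)² = (0.5×0.0504)² = 0.000635;  (2·δa/a)² = (2×0.0814)² = 0.0265
δQ/Q = √(0.0413) = 0.203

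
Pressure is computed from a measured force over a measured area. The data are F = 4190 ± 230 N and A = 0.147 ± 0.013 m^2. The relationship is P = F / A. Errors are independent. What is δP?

2970 Pa

Each factor contributes (exponent × relative error)² to (δP/P)²:
  (1·δF/F)² = (1×0.0549)² = 0.00301;  (-1·δA/A)² = (-1×0.0884)² = 0.00782
δP/P = √(0.0108) = 0.104
P = 28500 Pa, so δP = 0.104 × 28500 = 2970 Pa.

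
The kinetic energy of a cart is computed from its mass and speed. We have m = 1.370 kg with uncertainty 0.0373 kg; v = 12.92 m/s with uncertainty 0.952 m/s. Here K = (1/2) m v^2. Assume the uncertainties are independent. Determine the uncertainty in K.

17.1 J

K is a product of powers, so relative uncertainties combine in quadrature:
  (1·δm/m)² = (1×0.0272)² = 0.000741;  (2·δv/v)² = (2×0.0737)² = 0.0217
δK/K = √(0.0225) = 0.150
K = 114.3 J, so δK = 0.150 × 114.3 = 17.1 J.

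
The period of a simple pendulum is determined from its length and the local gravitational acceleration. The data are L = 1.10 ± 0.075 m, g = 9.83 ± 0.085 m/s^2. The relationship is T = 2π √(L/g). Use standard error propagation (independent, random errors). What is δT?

For a monomial T ∝ L^(1/2), g^(-1/2), fractional errors add in quadrature:
  (½·δL/L)² = (0.5×0.0682)² = 0.00116;  (−½·δg/g)² = (-0.5×0.00865)² = 1.87e-05
δT/T = √(0.00118) = 0.0344
T = 2.10 s, so δT = 0.0344 × 2.10 = 0.0722 s.

0.0722 s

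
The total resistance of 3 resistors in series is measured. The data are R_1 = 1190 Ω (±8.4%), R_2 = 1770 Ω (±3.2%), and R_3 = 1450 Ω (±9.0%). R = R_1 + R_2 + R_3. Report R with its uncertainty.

4410 ± 174 Ω

For a sum/difference, combine absolute errors in quadrature:
  (δR_1)² = 9990;  (δR_2)² = 3210;  (δR_3)² = 17000
δR = √(30200) = 174 Ω
R = 4410 Ω.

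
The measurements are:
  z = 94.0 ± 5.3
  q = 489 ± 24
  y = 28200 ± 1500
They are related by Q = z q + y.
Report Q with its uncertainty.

74200 ± 3750

Let p = z·q = 46000. δp/p = √((1·δz/z)² + (1·δq/q)²) = √(0.00318 + 0.00241) = 0.0748, so δp = 3440.
Q = p + y: δQ = √(δp² + δy²) = √(1.18e+07 + 2.25e+06) = 3750
Q = 74200.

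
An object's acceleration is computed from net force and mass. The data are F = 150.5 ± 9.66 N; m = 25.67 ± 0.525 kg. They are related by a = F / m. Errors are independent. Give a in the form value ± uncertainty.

Each factor contributes (exponent × relative error)² to (δa/a)²:
  (1·δF/F)² = (1×0.0642)² = 0.00412;  (-1·δm/m)² = (-1×0.0205)² = 0.000418
δa/a = √(0.00454) = 0.0674
a = 5.863 m/s^2, so δa = 0.0674 × 5.863 = 0.395 m/s^2.

5.863 ± 0.395 m/s^2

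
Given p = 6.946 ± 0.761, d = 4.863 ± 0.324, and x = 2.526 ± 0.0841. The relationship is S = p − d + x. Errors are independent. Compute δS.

For a sum/difference, combine absolute errors in quadrature:
  (δp)² = 0.579;  (δd)² = 0.105;  (δx)² = 0.00707
δS = √(0.691) = 0.831

0.831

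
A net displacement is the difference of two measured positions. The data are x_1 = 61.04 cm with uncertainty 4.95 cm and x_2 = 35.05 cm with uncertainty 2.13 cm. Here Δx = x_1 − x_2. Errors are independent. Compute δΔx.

Δx is a linear combination, so absolute uncertainties add in quadrature:
  (δx_1)² = 24.5;  (δx_2)² = 4.54
δΔx = √(29.0) = 5.39 cm

5.39 cm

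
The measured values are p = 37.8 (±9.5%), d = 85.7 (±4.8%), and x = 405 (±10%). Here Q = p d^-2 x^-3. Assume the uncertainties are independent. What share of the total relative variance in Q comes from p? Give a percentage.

8.34%

(δQ/Q)² = (1·δp/p)² + (-2·δd/d)² + (-3·δx/x)²
  p term: (1×0.0950)² = 0.00903
  d term: (-2×0.0480)² = 0.00922
  x term: (-3×0.100)² = 0.0900
Total = 0.108. Share from p = 0.00903/0.108 = 0.0834.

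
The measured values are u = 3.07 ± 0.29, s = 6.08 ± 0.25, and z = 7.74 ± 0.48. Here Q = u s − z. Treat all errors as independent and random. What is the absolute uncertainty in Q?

1.98

Let p = u·s = 18.7. δp/p = √((1·δu/u)² + (1·δs/s)²) = √(0.00892 + 0.00169) = 0.103, so δp = 1.92.
Q = p − z: δQ = √(δp² + δz²) = √(3.70 + 0.230) = 1.98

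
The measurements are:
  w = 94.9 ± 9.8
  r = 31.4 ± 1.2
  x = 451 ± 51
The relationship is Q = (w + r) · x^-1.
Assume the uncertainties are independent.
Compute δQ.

0.0385

Let u = w + r = 126. δu = √(δw² + δr²) = √(96.0 + 1.44) = 9.87, so δu/u = 0.0782.
Q is then a monomial in u, x:
δQ/Q = √((δu/u)² + (-1·δx/x)²) = √(0.00611 + 0.0128) = 0.137
Q = 0.280, so δQ = 0.137 × 0.280 = 0.0385.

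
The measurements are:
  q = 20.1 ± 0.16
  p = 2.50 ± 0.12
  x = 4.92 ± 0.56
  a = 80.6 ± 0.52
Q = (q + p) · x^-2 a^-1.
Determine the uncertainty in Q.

0.00264

Let u = q + p = 22.6. δu = √(δq² + δp²) = √(0.0256 + 0.0144) = 0.200, so δu/u = 0.00885.
Q is then a monomial in u, x, a:
δQ/Q = √((δu/u)² + (-2·δx/x)² + (-1·δa/a)²) = √(7.83e-05 + 0.0518 + 4.16e-05) = 0.228
Q = 0.0116, so δQ = 0.228 × 0.0116 = 0.00264.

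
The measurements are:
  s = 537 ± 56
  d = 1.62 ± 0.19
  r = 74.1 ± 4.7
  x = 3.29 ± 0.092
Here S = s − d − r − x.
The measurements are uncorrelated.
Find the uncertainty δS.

Sums and differences: (δS)² = Σ (cᵢ δxᵢ)².
  (δs)² = 3140;  (δd)² = 0.0361;  (δr)² = 22.1;  (δx)² = 0.00846
δS = √(3160) = 56.2

56.2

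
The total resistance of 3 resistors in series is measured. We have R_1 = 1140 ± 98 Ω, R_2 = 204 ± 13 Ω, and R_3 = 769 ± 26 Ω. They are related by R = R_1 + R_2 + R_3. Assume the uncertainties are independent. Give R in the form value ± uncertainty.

Absolute uncertainties add in quadrature for a linear combination:
  (δR_1)² = 9600;  (δR_2)² = 169;  (δR_3)² = 676
δR = √(10400) = 102 Ω
R = 2110 Ω.

2110 ± 102 Ω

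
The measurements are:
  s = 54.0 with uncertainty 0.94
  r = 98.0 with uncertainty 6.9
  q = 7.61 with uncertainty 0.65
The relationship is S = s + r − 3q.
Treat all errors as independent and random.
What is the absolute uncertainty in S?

7.23

S is a linear combination, so absolute uncertainties add in quadrature:
  (δs)² = 0.884;  (δr)² = 47.6;  (3·δq)² = 3.80
δS = √(52.3) = 7.23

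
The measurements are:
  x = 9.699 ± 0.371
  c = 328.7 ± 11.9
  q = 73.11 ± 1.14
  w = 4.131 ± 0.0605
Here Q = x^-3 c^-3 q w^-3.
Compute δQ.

Products/powers → add relative errors in quadrature, weighted by exponent:
  (-3·δx/x)² = (-3×0.0383)² = 0.0132;  (-3·δc/c)² = (-3×0.0362)² = 0.0118;  (1·δq/q)² = (1×0.0156)² = 0.000243;  (-3·δw/w)² = (-3×0.0146)² = 0.00193
δQ/Q = √(0.0271) = 0.165
Q = 3.201e-11, so δQ = 0.165 × 3.201e-11 = 5.27e-12.

5.27e-12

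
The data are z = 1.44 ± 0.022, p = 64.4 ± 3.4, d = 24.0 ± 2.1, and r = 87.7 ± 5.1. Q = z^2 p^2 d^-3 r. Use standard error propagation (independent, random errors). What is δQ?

15.8

For a monomial Q ∝ z^2, p^2, d^-3, r, fractional errors add in quadrature:
  (2·δz/z)² = (2×0.0153)² = 0.000934;  (2·δp/p)² = (2×0.0528)² = 0.0111;  (-3·δd/d)² = (-3×0.0875)² = 0.0689;  (1·δr/r)² = (1×0.0582)² = 0.00338
δQ/Q = √(0.0844) = 0.290
Q = 54.6, so δQ = 0.290 × 54.6 = 15.8.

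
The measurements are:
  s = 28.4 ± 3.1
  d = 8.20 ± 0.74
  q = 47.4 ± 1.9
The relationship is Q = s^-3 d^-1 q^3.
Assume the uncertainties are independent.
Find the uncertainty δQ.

Q is a product of powers, so relative uncertainties combine in quadrature:
  (-3·δs/s)² = (-3×0.109)² = 0.107;  (-1·δd/d)² = (-1×0.0902)² = 0.00814;  (3·δq/q)² = (3×0.0401)² = 0.0145
δQ/Q = √(0.130) = 0.360
Q = 0.567, so δQ = 0.360 × 0.567 = 0.204.

0.204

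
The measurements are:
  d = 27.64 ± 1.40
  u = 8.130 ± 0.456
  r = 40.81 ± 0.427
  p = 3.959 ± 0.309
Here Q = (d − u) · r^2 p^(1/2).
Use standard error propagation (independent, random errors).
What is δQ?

5660

Let w = d − u = 19.51. δw = √(δd² + δu²) = √(1.96 + 0.208) = 1.47, so δw/w = 0.0755.
Q is then a monomial in w, r, p:
δQ/Q = √((δw/w)² + (2·δr/r)² + (½·δp/p)²) = √(0.00570 + 0.000438 + 0.00152) = 0.0875
Q = 64650, so δQ = 0.0875 × 64650 = 5660.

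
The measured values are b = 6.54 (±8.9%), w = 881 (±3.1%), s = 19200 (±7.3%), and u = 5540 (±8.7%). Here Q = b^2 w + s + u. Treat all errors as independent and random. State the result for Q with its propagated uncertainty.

62400 ± 6970

Let p = b^2·w = 37700. δp/p = √((2·δb/b)² + (1·δw/w)²) = √(0.0317 + 0.000961) = 0.181, so δp = 6810.
Q = p + s + u: δQ = √(δp² + δs² + δu²) = √(4.64e+07 + 1.96e+06 + 2.32e+05) = 6970
Q = 62400.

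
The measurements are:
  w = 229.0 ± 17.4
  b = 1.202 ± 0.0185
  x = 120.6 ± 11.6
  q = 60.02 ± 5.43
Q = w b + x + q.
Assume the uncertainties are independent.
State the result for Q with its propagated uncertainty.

Let p = w·b = 275.3. δp/p = √((1·δw/w)² + (1·δb/b)²) = √(0.00577 + 0.000237) = 0.0775, so δp = 21.3.
Q = p + x + q: δQ = √(δp² + δx² + δq²) = √(455 + 135 + 29.5) = 24.9
Q = 455.9.

455.9 ± 24.9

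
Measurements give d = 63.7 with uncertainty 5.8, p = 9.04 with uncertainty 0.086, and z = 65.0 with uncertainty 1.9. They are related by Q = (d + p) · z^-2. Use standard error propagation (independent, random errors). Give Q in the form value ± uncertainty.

Let u = d + p = 72.7. δu = √(δd² + δp²) = √(33.6 + 0.00740) = 5.80, so δu/u = 0.0797.
Q is then a monomial in u, z:
δQ/Q = √((δu/u)² + (-2·δz/z)²) = √(0.00636 + 0.00342) = 0.0989
Q = 0.0172, so δQ = 0.0989 × 0.0172 = 0.00170.

0.0172 ± 0.00170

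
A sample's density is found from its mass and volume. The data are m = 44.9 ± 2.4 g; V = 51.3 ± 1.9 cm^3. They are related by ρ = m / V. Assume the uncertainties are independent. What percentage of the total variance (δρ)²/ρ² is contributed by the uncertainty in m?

(δρ/ρ)² = (1·δm/m)² + (-1·δV/V)²
  m term: (1×0.0535)² = 0.00286
  V term: (-1×0.0370)² = 0.00137
Total = 0.00423. Share from m = 0.00286/0.00423 = 0.676.

67.6%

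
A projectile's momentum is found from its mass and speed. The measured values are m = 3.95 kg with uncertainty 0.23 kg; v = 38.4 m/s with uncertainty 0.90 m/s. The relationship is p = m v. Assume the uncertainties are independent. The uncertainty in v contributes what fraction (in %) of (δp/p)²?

(δp/p)² = (1·δm/m)² + (1·δv/v)²
  m term: (1×0.0582)² = 0.00339
  v term: (1×0.0234)² = 0.000549
Total = 0.00394. Share from v = 0.000549/0.00394 = 0.139.

13.9%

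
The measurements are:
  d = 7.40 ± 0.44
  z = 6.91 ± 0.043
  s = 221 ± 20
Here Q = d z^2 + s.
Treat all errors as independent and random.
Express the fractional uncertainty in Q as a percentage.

Let p = d·z^2 = 353. δp/p = √((1·δd/d)² + (2·δz/z)²) = √(0.00354 + 0.000155) = 0.0607, so δp = 21.5.
Q = p + s: δQ = √(δp² + δs²) = √(461 + 400) = 29.3
Q = 574, so δQ/Q = 29.3/574 = 0.0511.

5.11%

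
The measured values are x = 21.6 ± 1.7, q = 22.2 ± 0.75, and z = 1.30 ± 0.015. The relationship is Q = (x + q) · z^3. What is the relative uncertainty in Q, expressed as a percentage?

5.48%

Let u = x + q = 43.8. δu = √(δx² + δq²) = √(2.89 + 0.562) = 1.86, so δu/u = 0.0424.
Q is then a monomial in u, z:
δQ/Q = √((δu/u)² + (3·δz/z)²) = √(0.00180 + 0.00120) = 0.0548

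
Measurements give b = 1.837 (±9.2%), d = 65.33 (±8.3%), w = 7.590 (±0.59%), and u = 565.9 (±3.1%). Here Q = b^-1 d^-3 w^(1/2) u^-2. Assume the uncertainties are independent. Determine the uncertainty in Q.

4.58e-12

Since Q is a product/quotient, work with relative uncertainties:
  (-1·δb/b)² = (-1×0.0920)² = 0.00846;  (-3·δd/d)² = (-3×0.0830)² = 0.0620;  (½·δw/w)² = (0.5×0.00590)² = 8.7e-06;  (-2·δu/u)² = (-2×0.0310)² = 0.00384
δQ/Q = √(0.0743) = 0.273
Q = 1.68e-11, so δQ = 0.273 × 1.68e-11 = 4.58e-12.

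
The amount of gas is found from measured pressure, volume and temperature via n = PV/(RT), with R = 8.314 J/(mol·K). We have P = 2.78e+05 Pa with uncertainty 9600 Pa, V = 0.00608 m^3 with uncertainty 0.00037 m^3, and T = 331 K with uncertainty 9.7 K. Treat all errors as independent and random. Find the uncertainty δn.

Each factor contributes (exponent × relative error)² to (δn/n)²:
  (1·δP/P)² = (1×0.0345)² = 0.00119;  (1·δV/V)² = (1×0.0609)² = 0.00370;  (-1·δT/T)² = (-1×0.0293)² = 0.000859
δn/n = √(0.00575) = 0.0759
n = 0.614 mol, so δn = 0.0759 × 0.614 = 0.0466 mol.

0.0466 mol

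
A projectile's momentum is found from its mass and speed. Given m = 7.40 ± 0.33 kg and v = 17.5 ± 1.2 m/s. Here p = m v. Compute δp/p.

p is a product of powers, so relative uncertainties combine in quadrature:
  (1·δm/m)² = (1×0.0446)² = 0.00199;  (1·δv/v)² = (1×0.0686)² = 0.00470
δp/p = √(0.00669) = 0.0818

0.0818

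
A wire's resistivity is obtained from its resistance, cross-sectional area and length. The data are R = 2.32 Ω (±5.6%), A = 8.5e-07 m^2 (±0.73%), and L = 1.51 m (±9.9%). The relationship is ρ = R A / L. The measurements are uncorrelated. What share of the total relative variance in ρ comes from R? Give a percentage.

(δρ/ρ)² = (1·δR/R)² + (1·δA/A)² + (-1·δL/L)²
  R term: (1×0.0560)² = 0.00314
  A term: (1×0.00730)² = 5.33e-05
  L term: (-1×0.0990)² = 0.00980
Total = 0.0130. Share from R = 0.00314/0.0130 = 0.241.

24.1%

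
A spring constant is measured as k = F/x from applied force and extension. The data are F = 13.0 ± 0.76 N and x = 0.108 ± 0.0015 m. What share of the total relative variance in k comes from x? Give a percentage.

5.34%

(δk/k)² = (1·δF/F)² + (-1·δx/x)²
  F term: (1×0.0585)² = 0.00342
  x term: (-1×0.0139)² = 0.000193
Total = 0.00361. Share from x = 0.000193/0.00361 = 0.0534.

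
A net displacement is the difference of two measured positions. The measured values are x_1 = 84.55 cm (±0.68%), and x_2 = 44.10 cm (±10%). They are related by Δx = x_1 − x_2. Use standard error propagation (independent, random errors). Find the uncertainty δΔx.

4.45 cm

Sums and differences: (δΔx)² = Σ (cᵢ δxᵢ)².
  (δx_1)² = 0.331;  (δx_2)² = 19.4
δΔx = √(19.8) = 4.45 cm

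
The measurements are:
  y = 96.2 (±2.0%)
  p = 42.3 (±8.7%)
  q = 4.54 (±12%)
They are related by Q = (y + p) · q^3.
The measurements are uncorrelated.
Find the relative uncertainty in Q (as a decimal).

0.361

Let u = y + p = 138. δu = √(δy² + δp²) = √(3.70 + 13.5) = 4.15, so δu/u = 0.0300.
Q is then a monomial in u, q:
δQ/Q = √((δu/u)² + (3·δq/q)²) = √(0.000899 + 0.130) = 0.361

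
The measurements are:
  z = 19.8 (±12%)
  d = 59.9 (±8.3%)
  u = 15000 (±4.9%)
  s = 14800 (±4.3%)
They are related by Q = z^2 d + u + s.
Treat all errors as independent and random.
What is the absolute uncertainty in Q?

6040

Let p = z^2·d = 23500. δp/p = √((2·δz/z)² + (1·δd/d)²) = √(0.0576 + 0.00689) = 0.254, so δp = 5960.
Q = p + u + s: δQ = √(δp² + δu² + δs²) = √(3.56e+07 + 5.4e+05 + 4.05e+05) = 6040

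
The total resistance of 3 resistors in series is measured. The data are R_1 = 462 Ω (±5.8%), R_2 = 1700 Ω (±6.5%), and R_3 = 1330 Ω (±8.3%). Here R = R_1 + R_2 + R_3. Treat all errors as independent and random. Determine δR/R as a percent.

R is a linear combination, so absolute uncertainties add in quadrature:
  (δR_1)² = 718;  (δR_2)² = 12200;  (δR_3)² = 12200
δR = √(25100) = 158 Ω
R = 3490 Ω, so δR/R = 158/3490 = 0.0454.

4.54%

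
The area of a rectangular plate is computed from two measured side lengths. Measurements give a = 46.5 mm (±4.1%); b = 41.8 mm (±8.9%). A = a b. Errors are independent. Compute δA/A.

0.0980

A is a product of powers, so relative uncertainties combine in quadrature:
  (1·δa/a)² = (1×0.0410)² = 0.00168;  (1·δb/b)² = (1×0.0890)² = 0.00792
δA/A = √(0.00960) = 0.0980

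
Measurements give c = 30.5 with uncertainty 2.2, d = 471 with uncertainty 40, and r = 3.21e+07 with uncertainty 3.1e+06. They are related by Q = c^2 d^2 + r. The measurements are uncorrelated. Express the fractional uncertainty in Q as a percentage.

19.3%

Let p = c^2·d^2 = 2.06e+08. δp/p = √((2·δc/c)² + (2·δd/d)²) = √(0.0208 + 0.0288) = 0.223, so δp = 4.6e+07.
Q = p + r: δQ = √(δp² + δr²) = √(2.11e+15 + 9.61e+12) = 4.61e+07
Q = 2.38e+08, so δQ/Q = 4.61e+07/2.38e+08 = 0.193.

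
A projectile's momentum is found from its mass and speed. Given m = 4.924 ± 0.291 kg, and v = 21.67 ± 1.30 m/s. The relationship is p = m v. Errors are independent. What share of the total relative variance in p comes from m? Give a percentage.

(δp/p)² = (1·δm/m)² + (1·δv/v)²
  m term: (1×0.0591)² = 0.00349
  v term: (1×0.0600)² = 0.00360
Total = 0.00709. Share from m = 0.00349/0.00709 = 0.493.

49.3%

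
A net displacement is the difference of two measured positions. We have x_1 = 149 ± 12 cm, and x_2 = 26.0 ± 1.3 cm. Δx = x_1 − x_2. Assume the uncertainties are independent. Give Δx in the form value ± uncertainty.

123 ± 12.1 cm

For a sum/difference, combine absolute errors in quadrature:
  (δx_1)² = 144;  (δx_2)² = 1.69
δΔx = √(146) = 12.1 cm
Δx = 123 cm.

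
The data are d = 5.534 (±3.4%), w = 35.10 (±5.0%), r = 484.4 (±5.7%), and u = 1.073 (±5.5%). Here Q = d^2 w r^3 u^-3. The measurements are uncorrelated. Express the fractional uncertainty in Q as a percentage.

Each factor contributes (exponent × relative error)² to (δQ/Q)²:
  (2·δd/d)² = (2×0.0340)² = 0.00462;  (1·δw/w)² = (1×0.0500)² = 0.00250;  (3·δr/r)² = (3×0.0570)² = 0.0292;  (-3·δu/u)² = (-3×0.0550)² = 0.0272
δQ/Q = √(0.0636) = 0.252

25.2%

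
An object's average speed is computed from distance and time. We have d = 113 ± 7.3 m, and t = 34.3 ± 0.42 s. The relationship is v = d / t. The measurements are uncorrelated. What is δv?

Each factor contributes (exponent × relative error)² to (δv/v)²:
  (1·δd/d)² = (1×0.0646)² = 0.00417;  (-1·δt/t)² = (-1×0.0122)² = 0.000150
δv/v = √(0.00432) = 0.0658
v = 3.29 m/s, so δv = 0.0658 × 3.29 = 0.217 m/s.

0.217 m/s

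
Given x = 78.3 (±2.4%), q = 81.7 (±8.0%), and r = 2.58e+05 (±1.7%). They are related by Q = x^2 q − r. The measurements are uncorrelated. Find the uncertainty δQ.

Let p = x^2·q = 5.01e+05. δp/p = √((2·δx/x)² + (1·δq/q)²) = √(0.00230 + 0.00640) = 0.0933, so δp = 46700.
Q = p − r: δQ = √(δp² + δr²) = √(2.18e+09 + 1.92e+07) = 46900

46900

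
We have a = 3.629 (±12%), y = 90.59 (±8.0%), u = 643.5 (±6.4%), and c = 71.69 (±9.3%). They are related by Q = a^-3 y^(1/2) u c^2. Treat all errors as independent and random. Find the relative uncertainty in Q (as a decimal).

Each factor contributes (exponent × relative error)² to (δQ/Q)²:
  (-3·δa/a)² = (-3×0.120)² = 0.130;  (½·δy/y)² = (0.5×0.0800)² = 0.00160;  (1·δu/u)² = (1×0.0640)² = 0.00410;  (2·δc/c)² = (2×0.0930)² = 0.0346
δQ/Q = √(0.170) = 0.412

0.412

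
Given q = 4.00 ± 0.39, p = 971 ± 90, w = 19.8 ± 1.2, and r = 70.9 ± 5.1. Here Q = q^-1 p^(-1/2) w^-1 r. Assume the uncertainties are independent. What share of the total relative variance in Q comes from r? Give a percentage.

25.2%

(δQ/Q)² = (-1·δq/q)² + (−½·δp/p)² + (-1·δw/w)² + (1·δr/r)²
  q term: (-1×0.0975)² = 0.00951
  p term: (-0.5×0.0927)² = 0.00215
  w term: (-1×0.0606)² = 0.00367
  r term: (1×0.0719)² = 0.00517
Total = 0.0205. Share from r = 0.00517/0.0205 = 0.252.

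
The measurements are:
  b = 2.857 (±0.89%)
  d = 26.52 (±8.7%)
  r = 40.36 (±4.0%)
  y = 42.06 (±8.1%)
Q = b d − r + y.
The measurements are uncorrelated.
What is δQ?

7.62

Let p = b·d = 75.77. δp/p = √((1·δb/b)² + (1·δd/d)²) = √(7.92e-05 + 0.00757) = 0.0875, so δp = 6.63.
Q = p − r + y: δQ = √(δp² + δr² + δy²) = √(43.9 + 2.61 + 11.6) = 7.62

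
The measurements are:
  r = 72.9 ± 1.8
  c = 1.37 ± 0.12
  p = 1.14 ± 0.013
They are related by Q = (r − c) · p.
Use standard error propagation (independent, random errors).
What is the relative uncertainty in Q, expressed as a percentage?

Let u = r − c = 71.5. δu = √(δr² + δc²) = √(3.24 + 0.0144) = 1.80, so δu/u = 0.0252.
Q is then a monomial in u, p:
δQ/Q = √((δu/u)² + (1·δp/p)²) = √(0.000636 + 0.000130) = 0.0277

2.77%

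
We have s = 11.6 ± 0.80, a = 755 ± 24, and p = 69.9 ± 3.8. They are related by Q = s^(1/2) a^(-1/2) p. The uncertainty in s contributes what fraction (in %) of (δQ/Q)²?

27.0%

(δQ/Q)² = (½·δs/s)² + (−½·δa/a)² + (1·δp/p)²
  s term: (0.5×0.0690)² = 0.00119
  a term: (-0.5×0.0318)² = 0.000253
  p term: (1×0.0544)² = 0.00296
Total = 0.00440. Share from s = 0.00119/0.00440 = 0.270.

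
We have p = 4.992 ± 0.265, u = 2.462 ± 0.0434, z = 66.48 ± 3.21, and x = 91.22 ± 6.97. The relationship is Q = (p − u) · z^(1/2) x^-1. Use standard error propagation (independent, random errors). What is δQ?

Let w = p − u = 2.530. δw = √(δp² + δu²) = √(0.0702 + 0.00188) = 0.269, so δw/w = 0.106.
Q is then a monomial in w, z, x:
δQ/Q = √((δw/w)² + (½·δz/z)² + (-1·δx/x)²) = √(0.0113 + 0.000583 + 0.00584) = 0.133
Q = 0.2261, so δQ = 0.133 × 0.2261 = 0.0301.

0.0301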